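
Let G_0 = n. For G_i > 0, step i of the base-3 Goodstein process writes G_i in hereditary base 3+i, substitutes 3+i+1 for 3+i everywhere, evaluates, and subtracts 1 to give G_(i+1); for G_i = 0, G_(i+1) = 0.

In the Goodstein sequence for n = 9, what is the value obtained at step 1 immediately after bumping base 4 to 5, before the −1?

step 0: 9 = 3^2; sub 4 for 3: 4^2; = 16; G_1 = 16−1 = 15
step 1: 15 = 3·4 + 3; sub 5 for 4: 3·5 + 3; = 18; G_2 = 18−1 = 17

18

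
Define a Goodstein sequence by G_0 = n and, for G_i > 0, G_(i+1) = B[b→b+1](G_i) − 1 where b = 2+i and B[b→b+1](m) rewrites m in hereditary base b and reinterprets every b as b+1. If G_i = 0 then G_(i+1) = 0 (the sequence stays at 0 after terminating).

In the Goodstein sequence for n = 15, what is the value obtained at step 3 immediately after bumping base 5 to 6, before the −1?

326594

step 0: 15 = 2^(2 + 1) + 2^2 + 2 + 1; sub 3 for 2: 3^(3 + 1) + 3^3 + 3 + 1; = 112; G_1 = 112−1 = 111
step 1: 111 = 3^(3 + 1) + 3^3 + 3; sub 4 for 3: 4^(4 + 1) + 4^4 + 4; = 1284; G_2 = 1284−1 = 1283
step 2: 1283 = 4^(4 + 1) + 4^4 + 3; sub 5 for 4: 5^(5 + 1) + 5^5 + 3; = 18753; G_3 = 18753−1 = 18752
step 3: 18752 = 5^(5 + 1) + 5^5 + 2; sub 6 for 5: 6^(6 + 1) + 6^6 + 2; = 326594; G_4 = 326594−1 = 326593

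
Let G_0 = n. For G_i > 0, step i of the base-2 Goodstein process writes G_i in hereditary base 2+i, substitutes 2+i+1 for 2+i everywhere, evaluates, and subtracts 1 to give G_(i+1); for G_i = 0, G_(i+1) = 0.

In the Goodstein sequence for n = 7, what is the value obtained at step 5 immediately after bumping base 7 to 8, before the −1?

16777216

base 2: 7 = 2^2 + 2 + 1; at 3: 3^3 + 3 + 1 = 31; next = 30
base 3: 30 = 3^3 + 3; at 4: 4^4 + 4 = 260; next = 259
base 4: 259 = 4^4 + 3; at 5: 5^5 + 3 = 3128; next = 3127
base 5: 3127 = 5^5 + 2; at 6: 6^6 + 2 = 46658; next = 46657
base 6: 46657 = 6^6 + 1; at 7: 7^7 + 1 = 823544; next = 823543
base 7: 823543 = 7^7; at 8: 8^8 = 16777216; next = 16777215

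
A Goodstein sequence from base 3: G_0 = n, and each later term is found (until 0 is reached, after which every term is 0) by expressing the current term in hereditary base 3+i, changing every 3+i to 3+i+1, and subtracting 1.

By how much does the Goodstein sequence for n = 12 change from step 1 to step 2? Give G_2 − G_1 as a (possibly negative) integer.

8

G_0 = 12. HB_3(12) = 3^2 + 3. Bump = 20. G_1 = 19.
G_1 = 19. HB_4(19) = 4^2 + 3. Bump = 28. G_2 = 27.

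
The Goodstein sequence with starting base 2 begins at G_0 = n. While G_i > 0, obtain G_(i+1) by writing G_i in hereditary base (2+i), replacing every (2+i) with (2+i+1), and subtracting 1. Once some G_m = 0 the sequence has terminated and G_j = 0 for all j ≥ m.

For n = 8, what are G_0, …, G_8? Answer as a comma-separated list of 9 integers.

8, 80, 553, 6310, 93395, 1647195, 33554571, 774841151, 20000000211

8 —HB2→ 2^(2 + 1) —bump→ 3^(3 + 1) = 81 —(−1)→ 80
80 —HB3→ 2·3^3 + 2·3^2 + 2·3 + 2 —bump→ 2·4^4 + 2·4^2 + 2·4 + 2 = 554 —(−1)→ 553
553 —HB4→ 2·4^4 + 2·4^2 + 2·4 + 1 —bump→ 2·5^5 + 2·5^2 + 2·5 + 1 = 6311 —(−1)→ 6310
6310 —HB5→ 2·5^5 + 2·5^2 + 2·5 —bump→ 2·6^6 + 2·6^2 + 2·6 = 93396 —(−1)→ 93395
93395 —HB6→ 2·6^6 + 2·6^2 + 6 + 5 —bump→ 2·7^7 + 2·7^2 + 7 + 5 = 1647196 —(−1)→ 1647195
1647195 —HB7→ 2·7^7 + 2·7^2 + 7 + 4 —bump→ 2·8^8 + 2·8^2 + 8 + 4 = 33554572 —(−1)→ 33554571
33554571 —HB8→ 2·8^8 + 2·8^2 + 8 + 3 —bump→ 2·9^9 + 2·9^2 + 9 + 3 = 774841152 —(−1)→ 774841151
774841151 —HB9→ 2·9^9 + 2·9^2 + 9 + 2 —bump→ 2·10^10 + 2·10^2 + 10 + 2 = 20000000212 —(−1)→ 20000000211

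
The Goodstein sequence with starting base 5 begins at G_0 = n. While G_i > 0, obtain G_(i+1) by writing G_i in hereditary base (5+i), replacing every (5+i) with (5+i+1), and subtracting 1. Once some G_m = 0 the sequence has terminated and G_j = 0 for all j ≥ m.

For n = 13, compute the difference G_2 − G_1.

G_0=13  [base 5] 2·5 + 3  →[5↦6]→  2·6 + 3 = 15  −1 ⇒ G_1=14
G_1=14  [base 6] 2·6 + 2  →[6↦7]→  2·7 + 2 = 16  −1 ⇒ G_2=15

1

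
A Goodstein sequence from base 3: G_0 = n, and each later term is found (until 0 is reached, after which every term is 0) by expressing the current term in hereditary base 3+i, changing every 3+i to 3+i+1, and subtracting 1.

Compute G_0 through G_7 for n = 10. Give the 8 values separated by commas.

10, 16, 24, 27, 30, 33, 36, 39

10 —HB3→ 3^2 + 1 —bump→ 4^2 + 1 = 17 —(−1)→ 16
16 —HB4→ 4^2 —bump→ 5^2 = 25 —(−1)→ 24
24 —HB5→ 4·5 + 4 —bump→ 4·6 + 4 = 28 —(−1)→ 27
27 —HB6→ 4·6 + 3 —bump→ 4·7 + 3 = 31 —(−1)→ 30
30 —HB7→ 4·7 + 2 —bump→ 4·8 + 2 = 34 —(−1)→ 33
33 —HB8→ 4·8 + 1 —bump→ 4·9 + 1 = 37 —(−1)→ 36
36 —HB9→ 4·9 —bump→ 4·10 = 40 —(−1)→ 39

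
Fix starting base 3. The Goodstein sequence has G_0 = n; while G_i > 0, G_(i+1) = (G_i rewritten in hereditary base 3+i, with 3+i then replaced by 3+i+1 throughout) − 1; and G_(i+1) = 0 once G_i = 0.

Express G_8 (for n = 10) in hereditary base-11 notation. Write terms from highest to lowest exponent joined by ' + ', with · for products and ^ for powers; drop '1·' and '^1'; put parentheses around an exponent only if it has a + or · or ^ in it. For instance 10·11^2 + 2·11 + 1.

step 0: 10 = 3^2 + 1; sub 4 for 3: 4^2 + 1; = 17; G_1 = 17−1 = 16
step 1: 16 = 4^2; sub 5 for 4: 5^2; = 25; G_2 = 25−1 = 24
step 2: 24 = 4·5 + 4; sub 6 for 5: 4·6 + 4; = 28; G_3 = 28−1 = 27
step 3: 27 = 4·6 + 3; sub 7 for 6: 4·7 + 3; = 31; G_4 = 31−1 = 30
step 4: 30 = 4·7 + 2; sub 8 for 7: 4·8 + 2; = 34; G_5 = 34−1 = 33
step 5: 33 = 4·8 + 1; sub 9 for 8: 4·9 + 1; = 37; G_6 = 37−1 = 36
step 6: 36 = 4·9; sub 10 for 9: 4·10; = 40; G_7 = 40−1 = 39
step 7: 39 = 3·10 + 9; sub 11 for 10: 3·11 + 9; = 42; G_8 = 42−1 = 41

3·11 + 8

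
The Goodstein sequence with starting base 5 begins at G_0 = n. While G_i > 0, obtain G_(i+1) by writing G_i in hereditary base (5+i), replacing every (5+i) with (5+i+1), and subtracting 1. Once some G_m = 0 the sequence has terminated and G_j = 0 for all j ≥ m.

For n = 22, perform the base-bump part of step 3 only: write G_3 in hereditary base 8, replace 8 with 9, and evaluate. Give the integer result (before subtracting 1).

34

base 5: 22 = 4·5 + 2; at 6: 4·6 + 2 = 26; next = 25
base 6: 25 = 4·6 + 1; at 7: 4·7 + 1 = 29; next = 28
base 7: 28 = 4·7; at 8: 4·8 = 32; next = 31
base 8: 31 = 3·8 + 7; at 9: 3·9 + 7 = 34; next = 33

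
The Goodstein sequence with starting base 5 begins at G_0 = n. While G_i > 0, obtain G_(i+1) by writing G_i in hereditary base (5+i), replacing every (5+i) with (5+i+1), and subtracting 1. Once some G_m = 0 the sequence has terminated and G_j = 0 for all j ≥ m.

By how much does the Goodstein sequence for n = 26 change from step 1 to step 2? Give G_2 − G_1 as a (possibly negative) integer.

12

base 5: 26 = 5^2 + 1; at 6: 6^2 + 1 = 37; next = 36
base 6: 36 = 6^2; at 7: 7^2 = 49; next = 48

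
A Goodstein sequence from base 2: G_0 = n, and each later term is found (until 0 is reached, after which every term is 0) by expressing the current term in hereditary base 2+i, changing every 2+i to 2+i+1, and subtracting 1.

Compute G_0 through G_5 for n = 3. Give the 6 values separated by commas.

G_0 = 3. HB_2(3) = 2 + 1. Bump = 4. G_1 = 3.
G_1 = 3. HB_3(3) = 3. Bump = 4. G_2 = 3.
G_2 = 3. HB_4(3) = 3. Bump = 3. G_3 = 2.
G_3 = 2. HB_5(2) = 2. Bump = 2. G_4 = 1.
G_4 = 1. HB_6(1) = 1. Bump = 1. G_5 = 0.

3, 3, 3, 2, 1, 0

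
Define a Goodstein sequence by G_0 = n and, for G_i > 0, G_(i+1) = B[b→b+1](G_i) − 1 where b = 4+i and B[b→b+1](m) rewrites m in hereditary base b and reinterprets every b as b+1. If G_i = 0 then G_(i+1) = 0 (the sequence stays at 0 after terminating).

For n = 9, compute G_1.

G_0 = 9. HB_4(9) = 2·4 + 1. Bump = 11. G_1 = 10.
G_1 = 10. HB_5(10) = 2·5. Bump = 12. G_2 = 11.

10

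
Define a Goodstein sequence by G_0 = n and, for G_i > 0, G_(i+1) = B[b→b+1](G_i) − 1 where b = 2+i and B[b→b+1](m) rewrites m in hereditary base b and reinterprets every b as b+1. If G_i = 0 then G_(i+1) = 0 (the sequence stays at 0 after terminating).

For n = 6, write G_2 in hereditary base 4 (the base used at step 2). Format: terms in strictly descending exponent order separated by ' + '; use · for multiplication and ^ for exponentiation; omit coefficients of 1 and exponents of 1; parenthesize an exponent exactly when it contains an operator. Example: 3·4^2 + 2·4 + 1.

base 2: 6 = 2^2 + 2; at 3: 3^3 + 3 = 30; next = 29
base 3: 29 = 3^3 + 2; at 4: 4^4 + 2 = 258; next = 257
base 4: 257 = 4^4 + 1; at 5: 5^5 + 1 = 3126; next = 3125

4^4 + 1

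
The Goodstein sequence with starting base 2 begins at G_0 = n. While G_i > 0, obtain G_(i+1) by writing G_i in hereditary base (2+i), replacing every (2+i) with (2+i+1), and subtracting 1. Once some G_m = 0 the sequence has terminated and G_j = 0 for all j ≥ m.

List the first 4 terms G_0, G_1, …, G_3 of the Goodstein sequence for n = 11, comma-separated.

11, 84, 1027, 15627

base 2: 11 = 2^(2 + 1) + 2 + 1; at 3: 3^(3 + 1) + 3 + 1 = 85; next = 84
base 3: 84 = 3^(3 + 1) + 3; at 4: 4^(4 + 1) + 4 = 1028; next = 1027
base 4: 1027 = 4^(4 + 1) + 3; at 5: 5^(5 + 1) + 3 = 15628; next = 15627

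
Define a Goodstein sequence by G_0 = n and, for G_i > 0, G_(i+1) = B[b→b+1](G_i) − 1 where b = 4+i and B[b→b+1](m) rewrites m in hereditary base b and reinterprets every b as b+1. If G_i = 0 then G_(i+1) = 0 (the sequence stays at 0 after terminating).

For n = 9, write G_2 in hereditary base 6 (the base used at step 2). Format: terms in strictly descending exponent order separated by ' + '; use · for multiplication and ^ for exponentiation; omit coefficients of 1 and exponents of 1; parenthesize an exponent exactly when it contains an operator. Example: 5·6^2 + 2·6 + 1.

6 + 5

[0] 9 ≡ 2·4 + 1 (base 4). Lift 5: 11. −1: 10.
[1] 10 ≡ 2·5 (base 5). Lift 6: 12. −1: 11.
[2] 11 ≡ 6 + 5 (base 6). Lift 7: 12. −1: 11.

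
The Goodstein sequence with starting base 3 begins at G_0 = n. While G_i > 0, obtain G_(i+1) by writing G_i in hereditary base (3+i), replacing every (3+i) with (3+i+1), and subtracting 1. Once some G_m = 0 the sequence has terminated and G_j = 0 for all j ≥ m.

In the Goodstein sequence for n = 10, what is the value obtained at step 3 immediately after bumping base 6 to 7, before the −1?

31

i=0: 10 = 3^2 + 1 (b=3); 3→4: 4^2 + 1 = 17; 17−1 = 16
i=1: 16 = 4^2 (b=4); 4→5: 5^2 = 25; 25−1 = 24
i=2: 24 = 4·5 + 4 (b=5); 5→6: 4·6 + 4 = 28; 28−1 = 27
i=3: 27 = 4·6 + 3 (b=6); 6→7: 4·7 + 3 = 31; 31−1 = 30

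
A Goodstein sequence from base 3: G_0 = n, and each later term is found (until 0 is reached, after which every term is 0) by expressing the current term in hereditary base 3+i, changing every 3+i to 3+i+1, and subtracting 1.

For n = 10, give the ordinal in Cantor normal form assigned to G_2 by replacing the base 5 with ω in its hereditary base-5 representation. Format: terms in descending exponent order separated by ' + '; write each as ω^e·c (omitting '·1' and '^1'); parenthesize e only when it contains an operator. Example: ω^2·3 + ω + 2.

step 0: 10 = 3^2 + 1; sub 4 for 3: 4^2 + 1; = 17; G_1 = 17−1 = 16
step 1: 16 = 4^2; sub 5 for 4: 5^2; = 25; G_2 = 25−1 = 24
step 2: 24 = 4·5 + 4; sub 6 for 5: 4·6 + 4; = 28; G_3 = 28−1 = 27

ω·4 + 4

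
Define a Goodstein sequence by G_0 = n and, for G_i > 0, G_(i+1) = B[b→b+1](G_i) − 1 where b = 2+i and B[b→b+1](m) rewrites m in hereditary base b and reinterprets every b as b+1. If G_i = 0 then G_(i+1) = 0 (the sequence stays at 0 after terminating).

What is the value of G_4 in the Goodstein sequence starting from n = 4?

4 —HB2→ 2^2 —bump→ 3^3 = 27 —(−1)→ 26
26 —HB3→ 2·3^2 + 2·3 + 2 —bump→ 2·4^2 + 2·4 + 2 = 42 —(−1)→ 41
41 —HB4→ 2·4^2 + 2·4 + 1 —bump→ 2·5^2 + 2·5 + 1 = 61 —(−1)→ 60
60 —HB5→ 2·5^2 + 2·5 —bump→ 2·6^2 + 2·6 = 84 —(−1)→ 83
83 —HB6→ 2·6^2 + 6 + 5 —bump→ 2·7^2 + 7 + 5 = 110 —(−1)→ 109

83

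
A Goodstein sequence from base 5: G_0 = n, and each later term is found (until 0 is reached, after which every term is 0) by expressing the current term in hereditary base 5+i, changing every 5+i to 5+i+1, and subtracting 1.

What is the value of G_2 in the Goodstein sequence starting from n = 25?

39

G_0=25  [base 5] 5^2  →[5↦6]→  6^2 = 36  −1 ⇒ G_1=35
G_1=35  [base 6] 5·6 + 5  →[6↦7]→  5·7 + 5 = 40  −1 ⇒ G_2=39
G_2=39  [base 7] 5·7 + 4  →[7↦8]→  5·8 + 4 = 44  −1 ⇒ G_3=43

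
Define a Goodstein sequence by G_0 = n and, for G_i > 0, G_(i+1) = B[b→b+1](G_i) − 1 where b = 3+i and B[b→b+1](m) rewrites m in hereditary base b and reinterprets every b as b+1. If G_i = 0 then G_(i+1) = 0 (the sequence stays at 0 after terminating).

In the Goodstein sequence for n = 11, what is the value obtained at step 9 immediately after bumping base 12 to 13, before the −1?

63

11 —HB3→ 3^2 + 2 —bump→ 4^2 + 2 = 18 —(−1)→ 17
17 —HB4→ 4^2 + 1 —bump→ 5^2 + 1 = 26 —(−1)→ 25
25 —HB5→ 5^2 —bump→ 6^2 = 36 —(−1)→ 35
35 —HB6→ 5·6 + 5 —bump→ 5·7 + 5 = 40 —(−1)→ 39
39 —HB7→ 5·7 + 4 —bump→ 5·8 + 4 = 44 —(−1)→ 43
43 —HB8→ 5·8 + 3 —bump→ 5·9 + 3 = 48 —(−1)→ 47
47 —HB9→ 5·9 + 2 —bump→ 5·10 + 2 = 52 —(−1)→ 51
51 —HB10→ 5·10 + 1 —bump→ 5·11 + 1 = 56 —(−1)→ 55
55 —HB11→ 5·11 —bump→ 5·12 = 60 —(−1)→ 59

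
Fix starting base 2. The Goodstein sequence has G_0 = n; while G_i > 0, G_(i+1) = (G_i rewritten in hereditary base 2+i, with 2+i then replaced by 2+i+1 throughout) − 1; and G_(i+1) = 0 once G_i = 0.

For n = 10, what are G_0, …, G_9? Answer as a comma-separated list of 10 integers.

(0) 10|_2 = 2^(2 + 1) + 2 ↦ 3^(3 + 1) + 3|_3 = 84 ⇒ 83
(1) 83|_3 = 3^(3 + 1) + 2 ↦ 4^(4 + 1) + 2|_4 = 1026 ⇒ 1025
(2) 1025|_4 = 4^(4 + 1) + 1 ↦ 5^(5 + 1) + 1|_5 = 15626 ⇒ 15625
(3) 15625|_5 = 5^(5 + 1) ↦ 6^(6 + 1)|_6 = 279936 ⇒ 279935
(4) 279935|_6 = 5·6^6 + 5·6^5 + 5·6^4 + 5·6^3 + 5·6^2 + 5·6 + 5 ↦ 5·7^7 + 5·7^5 + 5·7^4 + 5·7^3 + 5·7^2 + 5·7 + 5|_7 = 4215755 ⇒ 4215754
(5) 4215754|_7 = 5·7^7 + 5·7^5 + 5·7^4 + 5·7^3 + 5·7^2 + 5·7 + 4 ↦ 5·8^8 + 5·8^5 + 5·8^4 + 5·8^3 + 5·8^2 + 5·8 + 4|_8 = 84073324 ⇒ 84073323
(6) 84073323|_8 = 5·8^8 + 5·8^5 + 5·8^4 + 5·8^3 + 5·8^2 + 5·8 + 3 ↦ 5·9^9 + 5·9^5 + 5·9^4 + 5·9^3 + 5·9^2 + 5·9 + 3|_9 = 1937434593 ⇒ 1937434592
(7) 1937434592|_9 = 5·9^9 + 5·9^5 + 5·9^4 + 5·9^3 + 5·9^2 + 5·9 + 2 ↦ 5·10^10 + 5·10^5 + 5·10^4 + 5·10^3 + 5·10^2 + 5·10 + 2|_10 = 50000555552 ⇒ 50000555551
(8) 50000555551|_10 = 5·10^10 + 5·10^5 + 5·10^4 + 5·10^3 + 5·10^2 + 5·10 + 1 ↦ 5·11^11 + 5·11^5 + 5·11^4 + 5·11^3 + 5·11^2 + 5·11 + 1|_11 = 1426559238831 ⇒ 1426559238830

10, 83, 1025, 15625, 279935, 4215754, 84073323, 1937434592, 50000555551, 1426559238830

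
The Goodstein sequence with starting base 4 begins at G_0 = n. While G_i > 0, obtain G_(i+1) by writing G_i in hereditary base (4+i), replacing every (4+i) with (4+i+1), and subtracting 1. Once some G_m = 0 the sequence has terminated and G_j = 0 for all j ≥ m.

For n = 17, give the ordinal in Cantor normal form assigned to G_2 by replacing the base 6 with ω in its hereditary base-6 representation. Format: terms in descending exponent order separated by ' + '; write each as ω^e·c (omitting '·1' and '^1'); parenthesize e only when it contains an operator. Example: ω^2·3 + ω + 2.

(0) 17|_4 = 4^2 + 1 ↦ 5^2 + 1|_5 = 26 ⇒ 25
(1) 25|_5 = 5^2 ↦ 6^2|_6 = 36 ⇒ 35

ω·5 + 5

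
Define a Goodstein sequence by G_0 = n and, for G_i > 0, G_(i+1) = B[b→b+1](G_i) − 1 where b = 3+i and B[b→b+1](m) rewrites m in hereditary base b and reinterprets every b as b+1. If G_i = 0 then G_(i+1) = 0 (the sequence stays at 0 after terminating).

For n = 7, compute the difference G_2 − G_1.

(0) 7|_3 = 2·3 + 1 ↦ 2·4 + 1|_4 = 9 ⇒ 8
(1) 8|_4 = 2·4 ↦ 2·5|_5 = 10 ⇒ 9

1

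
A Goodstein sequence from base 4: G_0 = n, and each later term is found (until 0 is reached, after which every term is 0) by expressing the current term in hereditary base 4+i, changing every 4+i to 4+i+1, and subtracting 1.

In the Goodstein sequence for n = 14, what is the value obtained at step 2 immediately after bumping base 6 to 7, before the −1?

step 0: 14 = 3·4 + 2; sub 5 for 4: 3·5 + 2; = 17; G_1 = 17−1 = 16
step 1: 16 = 3·5 + 1; sub 6 for 5: 3·6 + 1; = 19; G_2 = 19−1 = 18
step 2: 18 = 3·6; sub 7 for 6: 3·7; = 21; G_3 = 21−1 = 20

21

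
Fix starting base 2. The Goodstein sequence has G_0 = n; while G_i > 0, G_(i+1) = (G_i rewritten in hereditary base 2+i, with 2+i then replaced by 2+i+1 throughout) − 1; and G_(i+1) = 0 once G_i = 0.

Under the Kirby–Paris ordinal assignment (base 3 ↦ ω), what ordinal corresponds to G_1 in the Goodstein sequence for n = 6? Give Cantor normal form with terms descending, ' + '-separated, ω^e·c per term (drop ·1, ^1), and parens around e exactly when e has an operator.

ω^ω + 2

i=0: 6 = 2^2 + 2 (b=2); 2→3: 3^3 + 3 = 30; 30−1 = 29
i=1: 29 = 3^3 + 2 (b=3); 3→4: 4^4 + 2 = 258; 258−1 = 257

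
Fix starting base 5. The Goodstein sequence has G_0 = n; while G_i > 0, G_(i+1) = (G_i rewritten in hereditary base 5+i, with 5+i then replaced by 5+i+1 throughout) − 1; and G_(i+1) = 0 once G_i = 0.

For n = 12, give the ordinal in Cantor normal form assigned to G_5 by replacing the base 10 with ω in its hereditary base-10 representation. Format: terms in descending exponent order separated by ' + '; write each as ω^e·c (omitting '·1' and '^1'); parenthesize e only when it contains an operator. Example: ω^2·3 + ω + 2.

12 —HB5→ 2·5 + 2 —bump→ 2·6 + 2 = 14 —(−1)→ 13
13 —HB6→ 2·6 + 1 —bump→ 2·7 + 1 = 15 —(−1)→ 14
14 —HB7→ 2·7 —bump→ 2·8 = 16 —(−1)→ 15
15 —HB8→ 8 + 7 —bump→ 9 + 7 = 16 —(−1)→ 15
15 —HB9→ 9 + 6 —bump→ 10 + 6 = 16 —(−1)→ 15
15 —HB10→ 10 + 5 —bump→ 11 + 5 = 16 —(−1)→ 15

ω + 5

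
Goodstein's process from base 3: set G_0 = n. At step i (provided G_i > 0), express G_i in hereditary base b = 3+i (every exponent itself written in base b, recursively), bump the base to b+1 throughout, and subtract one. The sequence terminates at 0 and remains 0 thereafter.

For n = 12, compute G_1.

(0) 12|_3 = 3^2 + 3 ↦ 4^2 + 4|_4 = 20 ⇒ 19
(1) 19|_4 = 4^2 + 3 ↦ 5^2 + 3|_5 = 28 ⇒ 27

19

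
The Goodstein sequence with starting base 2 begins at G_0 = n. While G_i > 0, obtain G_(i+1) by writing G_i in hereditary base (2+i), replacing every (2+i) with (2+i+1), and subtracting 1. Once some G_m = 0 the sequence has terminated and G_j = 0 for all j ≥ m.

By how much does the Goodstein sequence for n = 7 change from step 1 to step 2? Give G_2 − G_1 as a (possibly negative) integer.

i=0: 7 = 2^2 + 2 + 1 (b=2); 2→3: 3^3 + 3 + 1 = 31; 31−1 = 30
i=1: 30 = 3^3 + 3 (b=3); 3→4: 4^4 + 4 = 260; 260−1 = 259

229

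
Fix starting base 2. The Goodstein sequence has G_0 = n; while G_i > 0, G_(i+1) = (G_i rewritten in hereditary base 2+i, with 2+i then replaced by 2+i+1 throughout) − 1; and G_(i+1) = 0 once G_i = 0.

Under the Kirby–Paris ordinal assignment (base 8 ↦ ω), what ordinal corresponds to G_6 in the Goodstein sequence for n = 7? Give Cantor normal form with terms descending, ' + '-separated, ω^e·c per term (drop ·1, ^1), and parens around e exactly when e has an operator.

[0] 7 ≡ 2^2 + 2 + 1 (base 2). Lift 3: 31. −1: 30.
[1] 30 ≡ 3^3 + 3 (base 3). Lift 4: 260. −1: 259.
[2] 259 ≡ 4^4 + 3 (base 4). Lift 5: 3128. −1: 3127.
[3] 3127 ≡ 5^5 + 2 (base 5). Lift 6: 46658. −1: 46657.
[4] 46657 ≡ 6^6 + 1 (base 6). Lift 7: 823544. −1: 823543.
[5] 823543 ≡ 7^7 (base 7). Lift 8: 16777216. −1: 16777215.
[6] 16777215 ≡ 7·8^7 + 7·8^6 + 7·8^5 + 7·8^4 + 7·8^3 + 7·8^2 + 7·8 + 7 (base 8). Lift 9: 37665880. −1: 37665879.

ω^7·7 + ω^6·7 + ω^5·7 + ω^4·7 + ω^3·7 + ω^2·7 + ω·7 + 7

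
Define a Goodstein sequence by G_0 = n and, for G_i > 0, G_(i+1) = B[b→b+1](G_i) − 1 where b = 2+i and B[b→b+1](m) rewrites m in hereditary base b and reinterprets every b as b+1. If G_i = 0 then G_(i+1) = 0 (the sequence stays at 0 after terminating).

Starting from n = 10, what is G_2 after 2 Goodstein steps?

1025

G_0 = 10. HB_2(10) = 2^(2 + 1) + 2. Bump = 84. G_1 = 83.
G_1 = 83. HB_3(83) = 3^(3 + 1) + 2. Bump = 1026. G_2 = 1025.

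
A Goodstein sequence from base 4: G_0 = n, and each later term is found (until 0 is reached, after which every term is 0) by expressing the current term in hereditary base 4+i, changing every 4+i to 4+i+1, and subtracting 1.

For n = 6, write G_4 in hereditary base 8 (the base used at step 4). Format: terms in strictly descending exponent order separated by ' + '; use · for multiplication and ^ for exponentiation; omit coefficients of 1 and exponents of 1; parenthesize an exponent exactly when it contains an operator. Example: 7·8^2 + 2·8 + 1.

i=0: 6 = 4 + 2 (b=4); 4→5: 5 + 2 = 7; 7−1 = 6
i=1: 6 = 5 + 1 (b=5); 5→6: 6 + 1 = 7; 7−1 = 6
i=2: 6 = 6 (b=6); 6→7: 7 = 7; 7−1 = 6
i=3: 6 = 6 (b=7); 7→8: 6 = 6; 6−1 = 5
i=4: 5 = 5 (b=8); 8→9: 5 = 5; 5−1 = 4

5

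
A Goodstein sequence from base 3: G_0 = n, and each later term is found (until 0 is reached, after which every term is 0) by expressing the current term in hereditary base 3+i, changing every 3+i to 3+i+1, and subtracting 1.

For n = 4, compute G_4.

2

(0) 4|_3 = 3 + 1 ↦ 4 + 1|_4 = 5 ⇒ 4
(1) 4|_4 = 4 ↦ 5|_5 = 5 ⇒ 4
(2) 4|_5 = 4 ↦ 4|_6 = 4 ⇒ 3
(3) 3|_6 = 3 ↦ 3|_7 = 3 ⇒ 2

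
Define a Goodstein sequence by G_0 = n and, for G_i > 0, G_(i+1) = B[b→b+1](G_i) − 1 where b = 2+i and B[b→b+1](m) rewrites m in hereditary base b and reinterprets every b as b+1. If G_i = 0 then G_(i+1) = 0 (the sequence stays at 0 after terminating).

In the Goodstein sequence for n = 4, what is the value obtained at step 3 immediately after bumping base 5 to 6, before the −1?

84

G_0 = 4. HB_2(4) = 2^2. Bump = 27. G_1 = 26.
G_1 = 26. HB_3(26) = 2·3^2 + 2·3 + 2. Bump = 42. G_2 = 41.
G_2 = 41. HB_4(41) = 2·4^2 + 2·4 + 1. Bump = 61. G_3 = 60.
G_3 = 60. HB_5(60) = 2·5^2 + 2·5. Bump = 84. G_4 = 83.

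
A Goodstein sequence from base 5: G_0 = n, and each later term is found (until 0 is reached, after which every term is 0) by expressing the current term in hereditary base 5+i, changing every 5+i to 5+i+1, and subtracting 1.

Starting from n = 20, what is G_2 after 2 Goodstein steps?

25

[0] 20 ≡ 4·5 (base 5). Lift 6: 24. −1: 23.
[1] 23 ≡ 3·6 + 5 (base 6). Lift 7: 26. −1: 25.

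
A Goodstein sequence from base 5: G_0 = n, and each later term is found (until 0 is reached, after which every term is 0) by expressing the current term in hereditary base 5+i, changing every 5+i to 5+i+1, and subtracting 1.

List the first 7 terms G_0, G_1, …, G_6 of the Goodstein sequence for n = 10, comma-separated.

step 0: 10 = 2·5; sub 6 for 5: 2·6; = 12; G_1 = 12−1 = 11
step 1: 11 = 6 + 5; sub 7 for 6: 7 + 5; = 12; G_2 = 12−1 = 11
step 2: 11 = 7 + 4; sub 8 for 7: 8 + 4; = 12; G_3 = 12−1 = 11
step 3: 11 = 8 + 3; sub 9 for 8: 9 + 3; = 12; G_4 = 12−1 = 11
step 4: 11 = 9 + 2; sub 10 for 9: 10 + 2; = 12; G_5 = 12−1 = 11
step 5: 11 = 10 + 1; sub 11 for 10: 11 + 1; = 12; G_6 = 12−1 = 11

10, 11, 11, 11, 11, 11, 11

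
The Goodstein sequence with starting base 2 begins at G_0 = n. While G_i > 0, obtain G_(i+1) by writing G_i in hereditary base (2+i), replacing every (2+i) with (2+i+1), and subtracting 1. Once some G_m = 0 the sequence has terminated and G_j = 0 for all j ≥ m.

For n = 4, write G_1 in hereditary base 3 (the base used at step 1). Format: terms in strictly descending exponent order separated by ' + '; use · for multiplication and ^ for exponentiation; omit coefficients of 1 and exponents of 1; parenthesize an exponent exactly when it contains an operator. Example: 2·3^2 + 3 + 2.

base 2: 4 = 2^2; at 3: 3^3 = 27; next = 26
base 3: 26 = 2·3^2 + 2·3 + 2; at 4: 2·4^2 + 2·4 + 2 = 42; next = 41

2·3^2 + 2·3 + 2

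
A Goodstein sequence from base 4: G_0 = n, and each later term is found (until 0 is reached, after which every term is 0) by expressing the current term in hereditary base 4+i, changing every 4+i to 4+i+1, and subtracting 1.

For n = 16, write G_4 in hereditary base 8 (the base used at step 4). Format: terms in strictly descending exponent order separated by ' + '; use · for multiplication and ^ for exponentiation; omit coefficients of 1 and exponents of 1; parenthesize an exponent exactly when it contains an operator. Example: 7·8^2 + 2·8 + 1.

4·8 + 1

(0) 16|_4 = 4^2 ↦ 5^2|_5 = 25 ⇒ 24
(1) 24|_5 = 4·5 + 4 ↦ 4·6 + 4|_6 = 28 ⇒ 27
(2) 27|_6 = 4·6 + 3 ↦ 4·7 + 3|_7 = 31 ⇒ 30
(3) 30|_7 = 4·7 + 2 ↦ 4·8 + 2|_8 = 34 ⇒ 33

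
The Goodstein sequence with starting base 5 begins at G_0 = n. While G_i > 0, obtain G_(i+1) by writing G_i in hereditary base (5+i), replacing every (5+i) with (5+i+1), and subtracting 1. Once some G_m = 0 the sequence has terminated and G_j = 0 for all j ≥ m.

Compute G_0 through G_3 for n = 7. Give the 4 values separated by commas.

7, 7, 7, 7

step 0: 7 = 5 + 2; sub 6 for 5: 6 + 2; = 8; G_1 = 8−1 = 7
step 1: 7 = 6 + 1; sub 7 for 6: 7 + 1; = 8; G_2 = 8−1 = 7
step 2: 7 = 7; sub 8 for 7: 8; = 8; G_3 = 8−1 = 7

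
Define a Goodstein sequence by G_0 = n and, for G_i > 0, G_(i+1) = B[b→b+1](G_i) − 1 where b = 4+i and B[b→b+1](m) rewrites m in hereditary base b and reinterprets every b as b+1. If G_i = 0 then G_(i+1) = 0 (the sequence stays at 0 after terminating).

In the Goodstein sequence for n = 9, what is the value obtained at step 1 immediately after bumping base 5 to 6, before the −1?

i=0: 9 = 2·4 + 1 (b=4); 4→5: 2·5 + 1 = 11; 11−1 = 10
i=1: 10 = 2·5 (b=5); 5→6: 2·6 = 12; 12−1 = 11

12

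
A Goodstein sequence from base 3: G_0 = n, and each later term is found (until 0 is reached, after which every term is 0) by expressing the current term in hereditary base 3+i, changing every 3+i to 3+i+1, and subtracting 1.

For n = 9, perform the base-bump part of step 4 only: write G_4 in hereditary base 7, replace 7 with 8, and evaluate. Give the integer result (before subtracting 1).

[0] 9 ≡ 3^2 (base 3). Lift 4: 16. −1: 15.
[1] 15 ≡ 3·4 + 3 (base 4). Lift 5: 18. −1: 17.
[2] 17 ≡ 3·5 + 2 (base 5). Lift 6: 20. −1: 19.
[3] 19 ≡ 3·6 + 1 (base 6). Lift 7: 22. −1: 21.
[4] 21 ≡ 3·7 (base 7). Lift 8: 24. −1: 23.

24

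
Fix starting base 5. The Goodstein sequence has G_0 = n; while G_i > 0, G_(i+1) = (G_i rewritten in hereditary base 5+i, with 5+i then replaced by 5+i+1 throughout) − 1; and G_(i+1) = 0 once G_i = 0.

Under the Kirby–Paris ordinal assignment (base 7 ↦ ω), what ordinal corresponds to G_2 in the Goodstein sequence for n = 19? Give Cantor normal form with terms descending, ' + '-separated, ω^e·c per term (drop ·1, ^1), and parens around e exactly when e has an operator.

G_0 = 19. HB_5(19) = 3·5 + 4. Bump = 22. G_1 = 21.
G_1 = 21. HB_6(21) = 3·6 + 3. Bump = 24. G_2 = 23.

ω·3 + 2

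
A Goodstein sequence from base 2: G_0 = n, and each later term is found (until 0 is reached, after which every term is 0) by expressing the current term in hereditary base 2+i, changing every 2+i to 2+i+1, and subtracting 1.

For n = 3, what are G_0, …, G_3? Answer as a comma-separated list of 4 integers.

3, 3, 3, 2

3 —HB2→ 2 + 1 —bump→ 3 + 1 = 4 —(−1)→ 3
3 —HB3→ 3 —bump→ 4 = 4 —(−1)→ 3
3 —HB4→ 3 —bump→ 3 = 3 —(−1)→ 2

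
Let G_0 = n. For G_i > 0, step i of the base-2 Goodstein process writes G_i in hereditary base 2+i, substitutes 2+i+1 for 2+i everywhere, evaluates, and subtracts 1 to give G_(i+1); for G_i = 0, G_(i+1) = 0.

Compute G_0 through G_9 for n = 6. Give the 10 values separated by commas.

base 2: 6 = 2^2 + 2; at 3: 3^3 + 3 = 30; next = 29
base 3: 29 = 3^3 + 2; at 4: 4^4 + 2 = 258; next = 257
base 4: 257 = 4^4 + 1; at 5: 5^5 + 1 = 3126; next = 3125
base 5: 3125 = 5^5; at 6: 6^6 = 46656; next = 46655
base 6: 46655 = 5·6^5 + 5·6^4 + 5·6^3 + 5·6^2 + 5·6 + 5; at 7: 5·7^5 + 5·7^4 + 5·7^3 + 5·7^2 + 5·7 + 5 = 98040; next = 98039
base 7: 98039 = 5·7^5 + 5·7^4 + 5·7^3 + 5·7^2 + 5·7 + 4; at 8: 5·8^5 + 5·8^4 + 5·8^3 + 5·8^2 + 5·8 + 4 = 187244; next = 187243
base 8: 187243 = 5·8^5 + 5·8^4 + 5·8^3 + 5·8^2 + 5·8 + 3; at 9: 5·9^5 + 5·9^4 + 5·9^3 + 5·9^2 + 5·9 + 3 = 332148; next = 332147
base 9: 332147 = 5·9^5 + 5·9^4 + 5·9^3 + 5·9^2 + 5·9 + 2; at 10: 5·10^5 + 5·10^4 + 5·10^3 + 5·10^2 + 5·10 + 2 = 555552; next = 555551
base 10: 555551 = 5·10^5 + 5·10^4 + 5·10^3 + 5·10^2 + 5·10 + 1; at 11: 5·11^5 + 5·11^4 + 5·11^3 + 5·11^2 + 5·11 + 1 = 885776; next = 885775

6, 29, 257, 3125, 46655, 98039, 187243, 332147, 555551, 885775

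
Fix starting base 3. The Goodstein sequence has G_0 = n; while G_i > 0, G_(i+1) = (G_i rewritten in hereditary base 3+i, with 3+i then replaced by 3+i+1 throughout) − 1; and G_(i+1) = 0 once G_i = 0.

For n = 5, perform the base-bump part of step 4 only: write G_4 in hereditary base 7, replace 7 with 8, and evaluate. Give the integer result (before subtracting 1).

4

(0) 5|_3 = 3 + 2 ↦ 4 + 2|_4 = 6 ⇒ 5
(1) 5|_4 = 4 + 1 ↦ 5 + 1|_5 = 6 ⇒ 5
(2) 5|_5 = 5 ↦ 6|_6 = 6 ⇒ 5
(3) 5|_6 = 5 ↦ 5|_7 = 5 ⇒ 4
(4) 4|_7 = 4 ↦ 4|_8 = 4 ⇒ 3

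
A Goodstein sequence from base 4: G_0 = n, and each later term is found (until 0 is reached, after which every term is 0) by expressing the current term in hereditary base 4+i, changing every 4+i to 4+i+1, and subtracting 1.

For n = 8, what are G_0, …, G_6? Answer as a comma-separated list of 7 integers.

i=0: 8 = 2·4 (b=4); 4→5: 2·5 = 10; 10−1 = 9
i=1: 9 = 5 + 4 (b=5); 5→6: 6 + 4 = 10; 10−1 = 9
i=2: 9 = 6 + 3 (b=6); 6→7: 7 + 3 = 10; 10−1 = 9
i=3: 9 = 7 + 2 (b=7); 7→8: 8 + 2 = 10; 10−1 = 9
i=4: 9 = 8 + 1 (b=8); 8→9: 9 + 1 = 10; 10−1 = 9
i=5: 9 = 9 (b=9); 9→10: 10 = 10; 10−1 = 9

8, 9, 9, 9, 9, 9, 9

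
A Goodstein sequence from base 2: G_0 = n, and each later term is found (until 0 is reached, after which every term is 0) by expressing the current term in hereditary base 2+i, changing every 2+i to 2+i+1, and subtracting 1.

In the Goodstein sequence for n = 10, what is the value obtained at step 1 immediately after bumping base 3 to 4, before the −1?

1026

G_0 = 10. HB_2(10) = 2^(2 + 1) + 2. Bump = 84. G_1 = 83.
G_1 = 83. HB_3(83) = 3^(3 + 1) + 2. Bump = 1026. G_2 = 1025.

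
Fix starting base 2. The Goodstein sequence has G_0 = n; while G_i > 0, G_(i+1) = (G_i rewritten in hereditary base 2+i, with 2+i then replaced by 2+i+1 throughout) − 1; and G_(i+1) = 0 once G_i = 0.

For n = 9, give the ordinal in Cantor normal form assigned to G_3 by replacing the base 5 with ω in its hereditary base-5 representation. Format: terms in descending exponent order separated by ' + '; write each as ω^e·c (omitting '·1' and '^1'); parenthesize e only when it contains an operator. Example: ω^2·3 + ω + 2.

9 —HB2→ 2^(2 + 1) + 1 —bump→ 3^(3 + 1) + 1 = 82 —(−1)→ 81
81 —HB3→ 3^(3 + 1) —bump→ 4^(4 + 1) = 1024 —(−1)→ 1023
1023 —HB4→ 3·4^4 + 3·4^3 + 3·4^2 + 3·4 + 3 —bump→ 3·5^5 + 3·5^3 + 3·5^2 + 3·5 + 3 = 9843 —(−1)→ 9842

ω^ω·3 + ω^3·3 + ω^2·3 + ω·3 + 2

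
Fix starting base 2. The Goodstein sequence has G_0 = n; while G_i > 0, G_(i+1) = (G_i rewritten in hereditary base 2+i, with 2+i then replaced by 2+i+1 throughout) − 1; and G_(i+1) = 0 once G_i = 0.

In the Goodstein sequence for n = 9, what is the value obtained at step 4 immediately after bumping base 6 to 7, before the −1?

G_0=9  [base 2] 2^(2 + 1) + 1  →[2↦3]→  3^(3 + 1) + 1 = 82  −1 ⇒ G_1=81
G_1=81  [base 3] 3^(3 + 1)  →[3↦4]→  4^(4 + 1) = 1024  −1 ⇒ G_2=1023
G_2=1023  [base 4] 3·4^4 + 3·4^3 + 3·4^2 + 3·4 + 3  →[4↦5]→  3·5^5 + 3·5^3 + 3·5^2 + 3·5 + 3 = 9843  −1 ⇒ G_3=9842
G_3=9842  [base 5] 3·5^5 + 3·5^3 + 3·5^2 + 3·5 + 2  →[5↦6]→  3·6^6 + 3·6^3 + 3·6^2 + 3·6 + 2 = 140744  −1 ⇒ G_4=140743
G_4=140743  [base 6] 3·6^6 + 3·6^3 + 3·6^2 + 3·6 + 1  →[6↦7]→  3·7^7 + 3·7^3 + 3·7^2 + 3·7 + 1 = 2471827  −1 ⇒ G_5=2471826

2471827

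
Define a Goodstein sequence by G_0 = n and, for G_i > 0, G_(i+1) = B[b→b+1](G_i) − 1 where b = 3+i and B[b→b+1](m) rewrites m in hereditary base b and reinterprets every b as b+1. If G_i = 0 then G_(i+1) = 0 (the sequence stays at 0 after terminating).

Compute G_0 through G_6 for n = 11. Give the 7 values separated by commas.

11, 17, 25, 35, 39, 43, 47

base 3: 11 = 3^2 + 2; at 4: 4^2 + 2 = 18; next = 17
base 4: 17 = 4^2 + 1; at 5: 5^2 + 1 = 26; next = 25
base 5: 25 = 5^2; at 6: 6^2 = 36; next = 35
base 6: 35 = 5·6 + 5; at 7: 5·7 + 5 = 40; next = 39
base 7: 39 = 5·7 + 4; at 8: 5·8 + 4 = 44; next = 43
base 8: 43 = 5·8 + 3; at 9: 5·9 + 3 = 48; next = 47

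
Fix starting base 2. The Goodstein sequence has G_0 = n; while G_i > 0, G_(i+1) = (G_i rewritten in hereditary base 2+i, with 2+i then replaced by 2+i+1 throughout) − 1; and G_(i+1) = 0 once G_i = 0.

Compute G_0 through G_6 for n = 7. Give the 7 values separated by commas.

7, 30, 259, 3127, 46657, 823543, 16777215

i=0: 7 = 2^2 + 2 + 1 (b=2); 2→3: 3^3 + 3 + 1 = 31; 31−1 = 30
i=1: 30 = 3^3 + 3 (b=3); 3→4: 4^4 + 4 = 260; 260−1 = 259
i=2: 259 = 4^4 + 3 (b=4); 4→5: 5^5 + 3 = 3128; 3128−1 = 3127
i=3: 3127 = 5^5 + 2 (b=5); 5→6: 6^6 + 2 = 46658; 46658−1 = 46657
i=4: 46657 = 6^6 + 1 (b=6); 6→7: 7^7 + 1 = 823544; 823544−1 = 823543
i=5: 823543 = 7^7 (b=7); 7→8: 8^8 = 16777216; 16777216−1 = 16777215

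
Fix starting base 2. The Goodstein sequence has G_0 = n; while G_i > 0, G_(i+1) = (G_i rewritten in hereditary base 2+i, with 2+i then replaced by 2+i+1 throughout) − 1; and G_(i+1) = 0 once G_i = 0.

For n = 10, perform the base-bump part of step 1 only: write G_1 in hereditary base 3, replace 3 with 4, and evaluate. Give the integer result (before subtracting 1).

1026

G_0=10  [base 2] 2^(2 + 1) + 2  →[2↦3]→  3^(3 + 1) + 3 = 84  −1 ⇒ G_1=83
G_1=83  [base 3] 3^(3 + 1) + 2  →[3↦4]→  4^(4 + 1) + 2 = 1026  −1 ⇒ G_2=1025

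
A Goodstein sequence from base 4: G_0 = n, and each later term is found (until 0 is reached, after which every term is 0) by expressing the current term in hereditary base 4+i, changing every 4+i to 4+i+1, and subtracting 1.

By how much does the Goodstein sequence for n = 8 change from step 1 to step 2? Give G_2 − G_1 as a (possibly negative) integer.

0

[0] 8 ≡ 2·4 (base 4). Lift 5: 10. −1: 9.
[1] 9 ≡ 5 + 4 (base 5). Lift 6: 10. −1: 9.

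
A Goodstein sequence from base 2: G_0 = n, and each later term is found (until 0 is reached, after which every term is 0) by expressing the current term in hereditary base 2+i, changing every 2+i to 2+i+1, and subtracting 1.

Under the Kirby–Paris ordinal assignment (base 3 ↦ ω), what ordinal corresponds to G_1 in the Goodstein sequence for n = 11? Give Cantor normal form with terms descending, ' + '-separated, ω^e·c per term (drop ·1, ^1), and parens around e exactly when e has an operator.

base 2: 11 = 2^(2 + 1) + 2 + 1; at 3: 3^(3 + 1) + 3 + 1 = 85; next = 84
base 3: 84 = 3^(3 + 1) + 3; at 4: 4^(4 + 1) + 4 = 1028; next = 1027

ω^(ω + 1) + ω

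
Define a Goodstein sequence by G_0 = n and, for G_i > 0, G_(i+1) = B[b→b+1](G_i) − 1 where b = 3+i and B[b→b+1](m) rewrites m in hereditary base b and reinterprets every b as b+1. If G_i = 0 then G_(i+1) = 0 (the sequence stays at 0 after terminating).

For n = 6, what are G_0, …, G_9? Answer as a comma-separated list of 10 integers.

6, 7, 7, 7, 7, 7, 6, 5, 4, 3

6 —HB3→ 2·3 —bump→ 2·4 = 8 —(−1)→ 7
7 —HB4→ 4 + 3 —bump→ 5 + 3 = 8 —(−1)→ 7
7 —HB5→ 5 + 2 —bump→ 6 + 2 = 8 —(−1)→ 7
7 —HB6→ 6 + 1 —bump→ 7 + 1 = 8 —(−1)→ 7
7 —HB7→ 7 —bump→ 8 = 8 —(−1)→ 7
7 —HB8→ 7 —bump→ 7 = 7 —(−1)→ 6
6 —HB9→ 6 —bump→ 6 = 6 —(−1)→ 5
5 —HB10→ 5 —bump→ 5 = 5 —(−1)→ 4
4 —HB11→ 4 —bump→ 4 = 4 —(−1)→ 3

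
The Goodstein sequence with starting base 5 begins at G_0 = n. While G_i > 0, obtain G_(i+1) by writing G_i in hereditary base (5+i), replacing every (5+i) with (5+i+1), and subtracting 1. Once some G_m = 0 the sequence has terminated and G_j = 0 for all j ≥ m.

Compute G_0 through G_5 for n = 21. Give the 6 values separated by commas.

base 5: 21 = 4·5 + 1; at 6: 4·6 + 1 = 25; next = 24
base 6: 24 = 4·6; at 7: 4·7 = 28; next = 27
base 7: 27 = 3·7 + 6; at 8: 3·8 + 6 = 30; next = 29
base 8: 29 = 3·8 + 5; at 9: 3·9 + 5 = 32; next = 31
base 9: 31 = 3·9 + 4; at 10: 3·10 + 4 = 34; next = 33

21, 24, 27, 29, 31, 33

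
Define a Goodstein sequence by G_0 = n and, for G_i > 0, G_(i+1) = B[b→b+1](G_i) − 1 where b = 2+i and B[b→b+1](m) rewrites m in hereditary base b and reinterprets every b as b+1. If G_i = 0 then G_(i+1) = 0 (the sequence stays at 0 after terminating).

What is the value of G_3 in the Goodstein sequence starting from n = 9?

9842

G_0 = 9. HB_2(9) = 2^(2 + 1) + 1. Bump = 82. G_1 = 81.
G_1 = 81. HB_3(81) = 3^(3 + 1). Bump = 1024. G_2 = 1023.
G_2 = 1023. HB_4(1023) = 3·4^4 + 3·4^3 + 3·4^2 + 3·4 + 3. Bump = 9843. G_3 = 9842.
G_3 = 9842. HB_5(9842) = 3·5^5 + 3·5^3 + 3·5^2 + 3·5 + 2. Bump = 140744. G_4 = 140743.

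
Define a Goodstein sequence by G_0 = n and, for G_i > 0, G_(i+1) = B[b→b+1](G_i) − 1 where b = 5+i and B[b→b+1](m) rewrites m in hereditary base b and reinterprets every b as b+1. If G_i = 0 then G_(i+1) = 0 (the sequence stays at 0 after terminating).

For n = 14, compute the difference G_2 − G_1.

1

G_0 = 14. HB_5(14) = 2·5 + 4. Bump = 16. G_1 = 15.
G_1 = 15. HB_6(15) = 2·6 + 3. Bump = 17. G_2 = 16.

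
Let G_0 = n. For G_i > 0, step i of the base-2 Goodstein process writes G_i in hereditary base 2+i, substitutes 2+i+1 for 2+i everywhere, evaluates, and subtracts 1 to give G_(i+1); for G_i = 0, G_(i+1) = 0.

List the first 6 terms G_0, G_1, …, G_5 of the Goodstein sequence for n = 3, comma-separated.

3, 3, 3, 2, 1, 0

base 2: 3 = 2 + 1; at 3: 3 + 1 = 4; next = 3
base 3: 3 = 3; at 4: 4 = 4; next = 3
base 4: 3 = 3; at 5: 3 = 3; next = 2
base 5: 2 = 2; at 6: 2 = 2; next = 1
base 6: 1 = 1; at 7: 1 = 1; next = 0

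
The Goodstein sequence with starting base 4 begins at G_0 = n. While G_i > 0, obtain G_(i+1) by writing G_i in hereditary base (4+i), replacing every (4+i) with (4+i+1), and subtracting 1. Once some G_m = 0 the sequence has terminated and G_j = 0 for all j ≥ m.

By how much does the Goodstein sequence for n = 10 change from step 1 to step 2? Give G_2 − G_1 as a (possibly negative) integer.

step 0: 10 = 2·4 + 2; sub 5 for 4: 2·5 + 2; = 12; G_1 = 12−1 = 11
step 1: 11 = 2·5 + 1; sub 6 for 5: 2·6 + 1; = 13; G_2 = 13−1 = 12

1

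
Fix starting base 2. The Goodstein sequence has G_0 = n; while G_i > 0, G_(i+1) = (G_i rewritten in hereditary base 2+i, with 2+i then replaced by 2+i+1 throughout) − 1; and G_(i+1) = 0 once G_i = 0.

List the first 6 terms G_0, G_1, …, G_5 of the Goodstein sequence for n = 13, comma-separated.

13, 108, 1279, 16092, 280711, 5765998

13 —HB2→ 2^(2 + 1) + 2^2 + 1 —bump→ 3^(3 + 1) + 3^3 + 1 = 109 —(−1)→ 108
108 —HB3→ 3^(3 + 1) + 3^3 —bump→ 4^(4 + 1) + 4^4 = 1280 —(−1)→ 1279
1279 —HB4→ 4^(4 + 1) + 3·4^3 + 3·4^2 + 3·4 + 3 —bump→ 5^(5 + 1) + 3·5^3 + 3·5^2 + 3·5 + 3 = 16093 —(−1)→ 16092
16092 —HB5→ 5^(5 + 1) + 3·5^3 + 3·5^2 + 3·5 + 2 —bump→ 6^(6 + 1) + 3·6^3 + 3·6^2 + 3·6 + 2 = 280712 —(−1)→ 280711
280711 —HB6→ 6^(6 + 1) + 3·6^3 + 3·6^2 + 3·6 + 1 —bump→ 7^(7 + 1) + 3·7^3 + 3·7^2 + 3·7 + 1 = 5765999 —(−1)→ 5765998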